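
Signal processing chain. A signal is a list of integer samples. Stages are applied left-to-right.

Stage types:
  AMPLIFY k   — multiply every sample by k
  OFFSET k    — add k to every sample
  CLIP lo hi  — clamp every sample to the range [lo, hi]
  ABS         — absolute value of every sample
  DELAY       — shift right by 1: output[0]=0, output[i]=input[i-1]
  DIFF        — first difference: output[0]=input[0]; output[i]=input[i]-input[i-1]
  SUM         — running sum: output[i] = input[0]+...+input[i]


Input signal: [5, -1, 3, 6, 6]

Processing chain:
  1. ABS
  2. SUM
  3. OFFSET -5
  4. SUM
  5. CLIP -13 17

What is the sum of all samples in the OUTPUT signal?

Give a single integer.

Answer: 38

Derivation:
Input: [5, -1, 3, 6, 6]
Stage 1 (ABS): |5|=5, |-1|=1, |3|=3, |6|=6, |6|=6 -> [5, 1, 3, 6, 6]
Stage 2 (SUM): sum[0..0]=5, sum[0..1]=6, sum[0..2]=9, sum[0..3]=15, sum[0..4]=21 -> [5, 6, 9, 15, 21]
Stage 3 (OFFSET -5): 5+-5=0, 6+-5=1, 9+-5=4, 15+-5=10, 21+-5=16 -> [0, 1, 4, 10, 16]
Stage 4 (SUM): sum[0..0]=0, sum[0..1]=1, sum[0..2]=5, sum[0..3]=15, sum[0..4]=31 -> [0, 1, 5, 15, 31]
Stage 5 (CLIP -13 17): clip(0,-13,17)=0, clip(1,-13,17)=1, clip(5,-13,17)=5, clip(15,-13,17)=15, clip(31,-13,17)=17 -> [0, 1, 5, 15, 17]
Output sum: 38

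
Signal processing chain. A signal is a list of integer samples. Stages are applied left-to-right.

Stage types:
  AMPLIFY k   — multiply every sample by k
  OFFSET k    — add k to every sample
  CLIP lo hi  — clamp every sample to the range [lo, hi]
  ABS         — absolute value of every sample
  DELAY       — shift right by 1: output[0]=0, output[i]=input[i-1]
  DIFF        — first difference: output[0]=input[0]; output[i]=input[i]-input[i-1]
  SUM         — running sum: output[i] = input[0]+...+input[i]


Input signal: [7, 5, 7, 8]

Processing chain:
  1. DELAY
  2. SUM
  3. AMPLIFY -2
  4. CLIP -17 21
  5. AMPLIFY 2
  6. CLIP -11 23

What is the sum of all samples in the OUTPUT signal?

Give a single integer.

Answer: -33

Derivation:
Input: [7, 5, 7, 8]
Stage 1 (DELAY): [0, 7, 5, 7] = [0, 7, 5, 7] -> [0, 7, 5, 7]
Stage 2 (SUM): sum[0..0]=0, sum[0..1]=7, sum[0..2]=12, sum[0..3]=19 -> [0, 7, 12, 19]
Stage 3 (AMPLIFY -2): 0*-2=0, 7*-2=-14, 12*-2=-24, 19*-2=-38 -> [0, -14, -24, -38]
Stage 4 (CLIP -17 21): clip(0,-17,21)=0, clip(-14,-17,21)=-14, clip(-24,-17,21)=-17, clip(-38,-17,21)=-17 -> [0, -14, -17, -17]
Stage 5 (AMPLIFY 2): 0*2=0, -14*2=-28, -17*2=-34, -17*2=-34 -> [0, -28, -34, -34]
Stage 6 (CLIP -11 23): clip(0,-11,23)=0, clip(-28,-11,23)=-11, clip(-34,-11,23)=-11, clip(-34,-11,23)=-11 -> [0, -11, -11, -11]
Output sum: -33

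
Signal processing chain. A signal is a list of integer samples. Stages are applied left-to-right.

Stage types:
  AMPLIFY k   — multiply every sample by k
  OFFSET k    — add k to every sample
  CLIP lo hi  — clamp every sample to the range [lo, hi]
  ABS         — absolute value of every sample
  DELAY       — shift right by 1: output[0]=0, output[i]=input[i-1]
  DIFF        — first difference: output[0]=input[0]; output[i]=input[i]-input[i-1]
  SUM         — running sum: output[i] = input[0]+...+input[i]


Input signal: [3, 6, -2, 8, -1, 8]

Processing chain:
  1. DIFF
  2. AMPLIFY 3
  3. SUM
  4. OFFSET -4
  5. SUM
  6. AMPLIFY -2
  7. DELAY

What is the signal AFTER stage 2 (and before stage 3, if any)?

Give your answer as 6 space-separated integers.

Answer: 9 9 -24 30 -27 27

Derivation:
Input: [3, 6, -2, 8, -1, 8]
Stage 1 (DIFF): s[0]=3, 6-3=3, -2-6=-8, 8--2=10, -1-8=-9, 8--1=9 -> [3, 3, -8, 10, -9, 9]
Stage 2 (AMPLIFY 3): 3*3=9, 3*3=9, -8*3=-24, 10*3=30, -9*3=-27, 9*3=27 -> [9, 9, -24, 30, -27, 27]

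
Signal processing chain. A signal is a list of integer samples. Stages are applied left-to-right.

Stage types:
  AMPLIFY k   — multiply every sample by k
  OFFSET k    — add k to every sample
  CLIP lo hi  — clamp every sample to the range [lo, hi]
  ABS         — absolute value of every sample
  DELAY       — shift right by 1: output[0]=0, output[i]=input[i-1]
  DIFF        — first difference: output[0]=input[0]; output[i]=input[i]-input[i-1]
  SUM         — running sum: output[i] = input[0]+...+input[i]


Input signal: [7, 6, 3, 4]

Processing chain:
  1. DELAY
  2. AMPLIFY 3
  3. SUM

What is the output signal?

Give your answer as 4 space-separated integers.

Answer: 0 21 39 48

Derivation:
Input: [7, 6, 3, 4]
Stage 1 (DELAY): [0, 7, 6, 3] = [0, 7, 6, 3] -> [0, 7, 6, 3]
Stage 2 (AMPLIFY 3): 0*3=0, 7*3=21, 6*3=18, 3*3=9 -> [0, 21, 18, 9]
Stage 3 (SUM): sum[0..0]=0, sum[0..1]=21, sum[0..2]=39, sum[0..3]=48 -> [0, 21, 39, 48]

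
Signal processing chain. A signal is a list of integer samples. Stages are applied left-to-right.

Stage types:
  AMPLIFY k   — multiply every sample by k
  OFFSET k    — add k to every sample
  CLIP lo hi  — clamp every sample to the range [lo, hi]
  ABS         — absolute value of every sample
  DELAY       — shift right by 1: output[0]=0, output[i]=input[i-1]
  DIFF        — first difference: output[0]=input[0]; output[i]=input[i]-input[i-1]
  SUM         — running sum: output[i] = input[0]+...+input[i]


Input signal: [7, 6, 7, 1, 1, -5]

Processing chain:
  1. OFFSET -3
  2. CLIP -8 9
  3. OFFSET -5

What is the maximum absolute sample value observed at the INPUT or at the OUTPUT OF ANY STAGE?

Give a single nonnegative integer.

Input: [7, 6, 7, 1, 1, -5] (max |s|=7)
Stage 1 (OFFSET -3): 7+-3=4, 6+-3=3, 7+-3=4, 1+-3=-2, 1+-3=-2, -5+-3=-8 -> [4, 3, 4, -2, -2, -8] (max |s|=8)
Stage 2 (CLIP -8 9): clip(4,-8,9)=4, clip(3,-8,9)=3, clip(4,-8,9)=4, clip(-2,-8,9)=-2, clip(-2,-8,9)=-2, clip(-8,-8,9)=-8 -> [4, 3, 4, -2, -2, -8] (max |s|=8)
Stage 3 (OFFSET -5): 4+-5=-1, 3+-5=-2, 4+-5=-1, -2+-5=-7, -2+-5=-7, -8+-5=-13 -> [-1, -2, -1, -7, -7, -13] (max |s|=13)
Overall max amplitude: 13

Answer: 13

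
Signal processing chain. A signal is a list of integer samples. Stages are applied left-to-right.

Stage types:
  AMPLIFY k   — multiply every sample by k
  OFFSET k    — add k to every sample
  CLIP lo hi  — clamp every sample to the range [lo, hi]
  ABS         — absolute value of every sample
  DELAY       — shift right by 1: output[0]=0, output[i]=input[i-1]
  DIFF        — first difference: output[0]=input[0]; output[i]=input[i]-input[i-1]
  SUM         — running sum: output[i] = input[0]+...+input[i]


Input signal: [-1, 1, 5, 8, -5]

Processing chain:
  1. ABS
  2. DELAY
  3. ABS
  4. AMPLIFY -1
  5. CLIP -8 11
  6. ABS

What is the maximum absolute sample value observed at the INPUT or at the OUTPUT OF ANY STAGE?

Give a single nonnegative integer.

Answer: 8

Derivation:
Input: [-1, 1, 5, 8, -5] (max |s|=8)
Stage 1 (ABS): |-1|=1, |1|=1, |5|=5, |8|=8, |-5|=5 -> [1, 1, 5, 8, 5] (max |s|=8)
Stage 2 (DELAY): [0, 1, 1, 5, 8] = [0, 1, 1, 5, 8] -> [0, 1, 1, 5, 8] (max |s|=8)
Stage 3 (ABS): |0|=0, |1|=1, |1|=1, |5|=5, |8|=8 -> [0, 1, 1, 5, 8] (max |s|=8)
Stage 4 (AMPLIFY -1): 0*-1=0, 1*-1=-1, 1*-1=-1, 5*-1=-5, 8*-1=-8 -> [0, -1, -1, -5, -8] (max |s|=8)
Stage 5 (CLIP -8 11): clip(0,-8,11)=0, clip(-1,-8,11)=-1, clip(-1,-8,11)=-1, clip(-5,-8,11)=-5, clip(-8,-8,11)=-8 -> [0, -1, -1, -5, -8] (max |s|=8)
Stage 6 (ABS): |0|=0, |-1|=1, |-1|=1, |-5|=5, |-8|=8 -> [0, 1, 1, 5, 8] (max |s|=8)
Overall max amplitude: 8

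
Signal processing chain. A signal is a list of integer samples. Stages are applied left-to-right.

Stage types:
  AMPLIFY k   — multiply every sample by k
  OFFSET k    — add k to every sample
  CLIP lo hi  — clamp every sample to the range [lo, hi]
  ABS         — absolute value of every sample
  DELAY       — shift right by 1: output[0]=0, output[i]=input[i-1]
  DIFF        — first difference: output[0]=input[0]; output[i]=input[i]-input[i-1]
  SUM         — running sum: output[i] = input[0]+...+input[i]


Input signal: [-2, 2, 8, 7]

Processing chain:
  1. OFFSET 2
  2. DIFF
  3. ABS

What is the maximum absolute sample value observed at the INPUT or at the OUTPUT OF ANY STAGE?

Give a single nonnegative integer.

Input: [-2, 2, 8, 7] (max |s|=8)
Stage 1 (OFFSET 2): -2+2=0, 2+2=4, 8+2=10, 7+2=9 -> [0, 4, 10, 9] (max |s|=10)
Stage 2 (DIFF): s[0]=0, 4-0=4, 10-4=6, 9-10=-1 -> [0, 4, 6, -1] (max |s|=6)
Stage 3 (ABS): |0|=0, |4|=4, |6|=6, |-1|=1 -> [0, 4, 6, 1] (max |s|=6)
Overall max amplitude: 10

Answer: 10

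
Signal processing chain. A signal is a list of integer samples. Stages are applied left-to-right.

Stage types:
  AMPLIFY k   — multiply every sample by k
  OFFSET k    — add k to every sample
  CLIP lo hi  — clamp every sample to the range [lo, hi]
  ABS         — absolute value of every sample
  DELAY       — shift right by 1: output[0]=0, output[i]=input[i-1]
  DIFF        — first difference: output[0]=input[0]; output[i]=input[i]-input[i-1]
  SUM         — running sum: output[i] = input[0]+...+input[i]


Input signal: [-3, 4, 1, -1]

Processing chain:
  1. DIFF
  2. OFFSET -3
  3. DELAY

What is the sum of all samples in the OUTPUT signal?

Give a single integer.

Answer: -8

Derivation:
Input: [-3, 4, 1, -1]
Stage 1 (DIFF): s[0]=-3, 4--3=7, 1-4=-3, -1-1=-2 -> [-3, 7, -3, -2]
Stage 2 (OFFSET -3): -3+-3=-6, 7+-3=4, -3+-3=-6, -2+-3=-5 -> [-6, 4, -6, -5]
Stage 3 (DELAY): [0, -6, 4, -6] = [0, -6, 4, -6] -> [0, -6, 4, -6]
Output sum: -8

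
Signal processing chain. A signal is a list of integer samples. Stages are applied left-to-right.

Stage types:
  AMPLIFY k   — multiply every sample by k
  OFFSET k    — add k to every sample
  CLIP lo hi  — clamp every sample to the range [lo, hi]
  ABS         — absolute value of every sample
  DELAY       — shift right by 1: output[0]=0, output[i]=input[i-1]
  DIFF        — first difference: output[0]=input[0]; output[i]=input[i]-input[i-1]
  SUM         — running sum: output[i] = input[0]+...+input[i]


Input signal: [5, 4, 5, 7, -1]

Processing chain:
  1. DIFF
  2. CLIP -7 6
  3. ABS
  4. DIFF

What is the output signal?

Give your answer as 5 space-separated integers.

Input: [5, 4, 5, 7, -1]
Stage 1 (DIFF): s[0]=5, 4-5=-1, 5-4=1, 7-5=2, -1-7=-8 -> [5, -1, 1, 2, -8]
Stage 2 (CLIP -7 6): clip(5,-7,6)=5, clip(-1,-7,6)=-1, clip(1,-7,6)=1, clip(2,-7,6)=2, clip(-8,-7,6)=-7 -> [5, -1, 1, 2, -7]
Stage 3 (ABS): |5|=5, |-1|=1, |1|=1, |2|=2, |-7|=7 -> [5, 1, 1, 2, 7]
Stage 4 (DIFF): s[0]=5, 1-5=-4, 1-1=0, 2-1=1, 7-2=5 -> [5, -4, 0, 1, 5]

Answer: 5 -4 0 1 5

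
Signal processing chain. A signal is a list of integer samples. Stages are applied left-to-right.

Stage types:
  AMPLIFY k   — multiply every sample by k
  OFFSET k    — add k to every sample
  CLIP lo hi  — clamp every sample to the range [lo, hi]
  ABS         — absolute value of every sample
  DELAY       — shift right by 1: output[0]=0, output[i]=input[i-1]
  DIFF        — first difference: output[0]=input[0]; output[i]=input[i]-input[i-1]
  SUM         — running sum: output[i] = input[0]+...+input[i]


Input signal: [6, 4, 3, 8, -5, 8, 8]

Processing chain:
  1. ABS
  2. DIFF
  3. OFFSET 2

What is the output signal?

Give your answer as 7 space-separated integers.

Answer: 8 0 1 7 -1 5 2

Derivation:
Input: [6, 4, 3, 8, -5, 8, 8]
Stage 1 (ABS): |6|=6, |4|=4, |3|=3, |8|=8, |-5|=5, |8|=8, |8|=8 -> [6, 4, 3, 8, 5, 8, 8]
Stage 2 (DIFF): s[0]=6, 4-6=-2, 3-4=-1, 8-3=5, 5-8=-3, 8-5=3, 8-8=0 -> [6, -2, -1, 5, -3, 3, 0]
Stage 3 (OFFSET 2): 6+2=8, -2+2=0, -1+2=1, 5+2=7, -3+2=-1, 3+2=5, 0+2=2 -> [8, 0, 1, 7, -1, 5, 2]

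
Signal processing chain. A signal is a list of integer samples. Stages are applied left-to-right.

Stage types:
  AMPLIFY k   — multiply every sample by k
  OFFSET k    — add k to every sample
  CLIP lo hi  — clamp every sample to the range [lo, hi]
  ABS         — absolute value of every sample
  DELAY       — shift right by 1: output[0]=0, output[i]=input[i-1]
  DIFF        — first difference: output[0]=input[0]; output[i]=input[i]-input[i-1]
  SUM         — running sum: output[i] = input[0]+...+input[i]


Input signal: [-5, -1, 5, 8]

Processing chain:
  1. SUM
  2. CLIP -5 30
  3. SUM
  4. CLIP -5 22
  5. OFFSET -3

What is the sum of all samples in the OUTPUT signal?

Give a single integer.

Input: [-5, -1, 5, 8]
Stage 1 (SUM): sum[0..0]=-5, sum[0..1]=-6, sum[0..2]=-1, sum[0..3]=7 -> [-5, -6, -1, 7]
Stage 2 (CLIP -5 30): clip(-5,-5,30)=-5, clip(-6,-5,30)=-5, clip(-1,-5,30)=-1, clip(7,-5,30)=7 -> [-5, -5, -1, 7]
Stage 3 (SUM): sum[0..0]=-5, sum[0..1]=-10, sum[0..2]=-11, sum[0..3]=-4 -> [-5, -10, -11, -4]
Stage 4 (CLIP -5 22): clip(-5,-5,22)=-5, clip(-10,-5,22)=-5, clip(-11,-5,22)=-5, clip(-4,-5,22)=-4 -> [-5, -5, -5, -4]
Stage 5 (OFFSET -3): -5+-3=-8, -5+-3=-8, -5+-3=-8, -4+-3=-7 -> [-8, -8, -8, -7]
Output sum: -31

Answer: -31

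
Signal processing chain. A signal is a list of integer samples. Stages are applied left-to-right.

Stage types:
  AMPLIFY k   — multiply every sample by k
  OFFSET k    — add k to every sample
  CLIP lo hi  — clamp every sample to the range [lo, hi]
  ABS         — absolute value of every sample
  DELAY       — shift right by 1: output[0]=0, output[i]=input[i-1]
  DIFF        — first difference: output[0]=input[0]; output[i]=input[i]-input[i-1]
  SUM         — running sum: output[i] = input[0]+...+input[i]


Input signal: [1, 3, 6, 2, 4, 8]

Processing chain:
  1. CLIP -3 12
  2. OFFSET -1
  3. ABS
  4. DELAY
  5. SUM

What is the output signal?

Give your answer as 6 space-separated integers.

Answer: 0 0 2 7 8 11

Derivation:
Input: [1, 3, 6, 2, 4, 8]
Stage 1 (CLIP -3 12): clip(1,-3,12)=1, clip(3,-3,12)=3, clip(6,-3,12)=6, clip(2,-3,12)=2, clip(4,-3,12)=4, clip(8,-3,12)=8 -> [1, 3, 6, 2, 4, 8]
Stage 2 (OFFSET -1): 1+-1=0, 3+-1=2, 6+-1=5, 2+-1=1, 4+-1=3, 8+-1=7 -> [0, 2, 5, 1, 3, 7]
Stage 3 (ABS): |0|=0, |2|=2, |5|=5, |1|=1, |3|=3, |7|=7 -> [0, 2, 5, 1, 3, 7]
Stage 4 (DELAY): [0, 0, 2, 5, 1, 3] = [0, 0, 2, 5, 1, 3] -> [0, 0, 2, 5, 1, 3]
Stage 5 (SUM): sum[0..0]=0, sum[0..1]=0, sum[0..2]=2, sum[0..3]=7, sum[0..4]=8, sum[0..5]=11 -> [0, 0, 2, 7, 8, 11]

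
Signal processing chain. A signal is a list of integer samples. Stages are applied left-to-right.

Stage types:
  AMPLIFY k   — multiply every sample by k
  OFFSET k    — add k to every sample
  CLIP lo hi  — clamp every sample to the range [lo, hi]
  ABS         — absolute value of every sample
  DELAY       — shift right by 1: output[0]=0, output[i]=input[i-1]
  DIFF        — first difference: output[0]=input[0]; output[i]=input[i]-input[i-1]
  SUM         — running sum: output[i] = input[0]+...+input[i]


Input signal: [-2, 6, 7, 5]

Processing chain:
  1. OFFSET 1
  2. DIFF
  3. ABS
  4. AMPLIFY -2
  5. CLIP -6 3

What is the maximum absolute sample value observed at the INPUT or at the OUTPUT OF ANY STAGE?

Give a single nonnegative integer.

Answer: 16

Derivation:
Input: [-2, 6, 7, 5] (max |s|=7)
Stage 1 (OFFSET 1): -2+1=-1, 6+1=7, 7+1=8, 5+1=6 -> [-1, 7, 8, 6] (max |s|=8)
Stage 2 (DIFF): s[0]=-1, 7--1=8, 8-7=1, 6-8=-2 -> [-1, 8, 1, -2] (max |s|=8)
Stage 3 (ABS): |-1|=1, |8|=8, |1|=1, |-2|=2 -> [1, 8, 1, 2] (max |s|=8)
Stage 4 (AMPLIFY -2): 1*-2=-2, 8*-2=-16, 1*-2=-2, 2*-2=-4 -> [-2, -16, -2, -4] (max |s|=16)
Stage 5 (CLIP -6 3): clip(-2,-6,3)=-2, clip(-16,-6,3)=-6, clip(-2,-6,3)=-2, clip(-4,-6,3)=-4 -> [-2, -6, -2, -4] (max |s|=6)
Overall max amplitude: 16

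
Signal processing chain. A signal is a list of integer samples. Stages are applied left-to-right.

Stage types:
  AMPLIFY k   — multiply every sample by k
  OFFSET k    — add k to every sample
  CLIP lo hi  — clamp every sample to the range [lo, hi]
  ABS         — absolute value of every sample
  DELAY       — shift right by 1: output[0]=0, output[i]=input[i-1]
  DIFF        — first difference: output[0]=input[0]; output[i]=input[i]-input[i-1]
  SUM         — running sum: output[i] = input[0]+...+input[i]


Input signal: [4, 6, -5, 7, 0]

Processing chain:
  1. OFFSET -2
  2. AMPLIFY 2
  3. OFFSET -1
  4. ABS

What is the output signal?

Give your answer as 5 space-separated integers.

Input: [4, 6, -5, 7, 0]
Stage 1 (OFFSET -2): 4+-2=2, 6+-2=4, -5+-2=-7, 7+-2=5, 0+-2=-2 -> [2, 4, -7, 5, -2]
Stage 2 (AMPLIFY 2): 2*2=4, 4*2=8, -7*2=-14, 5*2=10, -2*2=-4 -> [4, 8, -14, 10, -4]
Stage 3 (OFFSET -1): 4+-1=3, 8+-1=7, -14+-1=-15, 10+-1=9, -4+-1=-5 -> [3, 7, -15, 9, -5]
Stage 4 (ABS): |3|=3, |7|=7, |-15|=15, |9|=9, |-5|=5 -> [3, 7, 15, 9, 5]

Answer: 3 7 15 9 5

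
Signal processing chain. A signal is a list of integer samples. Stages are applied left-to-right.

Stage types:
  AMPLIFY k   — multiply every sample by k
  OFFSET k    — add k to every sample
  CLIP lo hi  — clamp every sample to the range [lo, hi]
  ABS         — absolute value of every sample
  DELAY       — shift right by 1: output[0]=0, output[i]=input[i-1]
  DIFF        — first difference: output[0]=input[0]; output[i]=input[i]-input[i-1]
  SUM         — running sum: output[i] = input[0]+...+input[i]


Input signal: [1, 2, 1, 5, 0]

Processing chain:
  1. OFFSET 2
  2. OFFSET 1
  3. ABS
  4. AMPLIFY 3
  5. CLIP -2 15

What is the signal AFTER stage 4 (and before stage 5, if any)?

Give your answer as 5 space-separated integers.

Answer: 12 15 12 24 9

Derivation:
Input: [1, 2, 1, 5, 0]
Stage 1 (OFFSET 2): 1+2=3, 2+2=4, 1+2=3, 5+2=7, 0+2=2 -> [3, 4, 3, 7, 2]
Stage 2 (OFFSET 1): 3+1=4, 4+1=5, 3+1=4, 7+1=8, 2+1=3 -> [4, 5, 4, 8, 3]
Stage 3 (ABS): |4|=4, |5|=5, |4|=4, |8|=8, |3|=3 -> [4, 5, 4, 8, 3]
Stage 4 (AMPLIFY 3): 4*3=12, 5*3=15, 4*3=12, 8*3=24, 3*3=9 -> [12, 15, 12, 24, 9]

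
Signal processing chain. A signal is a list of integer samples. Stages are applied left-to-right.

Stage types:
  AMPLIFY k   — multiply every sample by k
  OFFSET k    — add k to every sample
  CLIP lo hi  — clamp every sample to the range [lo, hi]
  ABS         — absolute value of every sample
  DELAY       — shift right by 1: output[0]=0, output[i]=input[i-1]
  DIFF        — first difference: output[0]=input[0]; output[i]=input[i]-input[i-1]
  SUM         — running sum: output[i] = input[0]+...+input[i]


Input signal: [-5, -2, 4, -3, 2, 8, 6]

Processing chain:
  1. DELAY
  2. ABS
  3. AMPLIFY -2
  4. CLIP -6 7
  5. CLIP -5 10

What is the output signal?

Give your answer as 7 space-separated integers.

Answer: 0 -5 -4 -5 -5 -4 -5

Derivation:
Input: [-5, -2, 4, -3, 2, 8, 6]
Stage 1 (DELAY): [0, -5, -2, 4, -3, 2, 8] = [0, -5, -2, 4, -3, 2, 8] -> [0, -5, -2, 4, -3, 2, 8]
Stage 2 (ABS): |0|=0, |-5|=5, |-2|=2, |4|=4, |-3|=3, |2|=2, |8|=8 -> [0, 5, 2, 4, 3, 2, 8]
Stage 3 (AMPLIFY -2): 0*-2=0, 5*-2=-10, 2*-2=-4, 4*-2=-8, 3*-2=-6, 2*-2=-4, 8*-2=-16 -> [0, -10, -4, -8, -6, -4, -16]
Stage 4 (CLIP -6 7): clip(0,-6,7)=0, clip(-10,-6,7)=-6, clip(-4,-6,7)=-4, clip(-8,-6,7)=-6, clip(-6,-6,7)=-6, clip(-4,-6,7)=-4, clip(-16,-6,7)=-6 -> [0, -6, -4, -6, -6, -4, -6]
Stage 5 (CLIP -5 10): clip(0,-5,10)=0, clip(-6,-5,10)=-5, clip(-4,-5,10)=-4, clip(-6,-5,10)=-5, clip(-6,-5,10)=-5, clip(-4,-5,10)=-4, clip(-6,-5,10)=-5 -> [0, -5, -4, -5, -5, -4, -5]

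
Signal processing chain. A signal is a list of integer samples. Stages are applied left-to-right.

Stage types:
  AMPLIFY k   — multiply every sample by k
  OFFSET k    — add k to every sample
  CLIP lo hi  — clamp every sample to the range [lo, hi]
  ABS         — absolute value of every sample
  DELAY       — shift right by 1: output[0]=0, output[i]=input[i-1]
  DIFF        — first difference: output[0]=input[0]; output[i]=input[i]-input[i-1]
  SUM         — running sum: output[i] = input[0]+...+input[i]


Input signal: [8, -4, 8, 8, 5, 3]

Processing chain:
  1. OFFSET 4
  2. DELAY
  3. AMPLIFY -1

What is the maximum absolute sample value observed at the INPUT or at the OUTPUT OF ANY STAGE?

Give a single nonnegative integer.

Answer: 12

Derivation:
Input: [8, -4, 8, 8, 5, 3] (max |s|=8)
Stage 1 (OFFSET 4): 8+4=12, -4+4=0, 8+4=12, 8+4=12, 5+4=9, 3+4=7 -> [12, 0, 12, 12, 9, 7] (max |s|=12)
Stage 2 (DELAY): [0, 12, 0, 12, 12, 9] = [0, 12, 0, 12, 12, 9] -> [0, 12, 0, 12, 12, 9] (max |s|=12)
Stage 3 (AMPLIFY -1): 0*-1=0, 12*-1=-12, 0*-1=0, 12*-1=-12, 12*-1=-12, 9*-1=-9 -> [0, -12, 0, -12, -12, -9] (max |s|=12)
Overall max amplitude: 12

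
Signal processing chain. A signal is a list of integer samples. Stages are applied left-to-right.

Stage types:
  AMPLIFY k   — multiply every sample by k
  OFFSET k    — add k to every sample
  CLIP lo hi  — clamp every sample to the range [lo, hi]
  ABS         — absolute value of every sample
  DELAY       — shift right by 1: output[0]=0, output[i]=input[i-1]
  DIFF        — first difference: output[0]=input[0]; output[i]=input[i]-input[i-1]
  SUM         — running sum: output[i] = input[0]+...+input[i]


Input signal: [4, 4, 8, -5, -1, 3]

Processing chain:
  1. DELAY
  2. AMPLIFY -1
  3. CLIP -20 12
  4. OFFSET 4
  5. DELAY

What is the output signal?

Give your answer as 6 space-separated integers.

Answer: 0 4 0 0 -4 9

Derivation:
Input: [4, 4, 8, -5, -1, 3]
Stage 1 (DELAY): [0, 4, 4, 8, -5, -1] = [0, 4, 4, 8, -5, -1] -> [0, 4, 4, 8, -5, -1]
Stage 2 (AMPLIFY -1): 0*-1=0, 4*-1=-4, 4*-1=-4, 8*-1=-8, -5*-1=5, -1*-1=1 -> [0, -4, -4, -8, 5, 1]
Stage 3 (CLIP -20 12): clip(0,-20,12)=0, clip(-4,-20,12)=-4, clip(-4,-20,12)=-4, clip(-8,-20,12)=-8, clip(5,-20,12)=5, clip(1,-20,12)=1 -> [0, -4, -4, -8, 5, 1]
Stage 4 (OFFSET 4): 0+4=4, -4+4=0, -4+4=0, -8+4=-4, 5+4=9, 1+4=5 -> [4, 0, 0, -4, 9, 5]
Stage 5 (DELAY): [0, 4, 0, 0, -4, 9] = [0, 4, 0, 0, -4, 9] -> [0, 4, 0, 0, -4, 9]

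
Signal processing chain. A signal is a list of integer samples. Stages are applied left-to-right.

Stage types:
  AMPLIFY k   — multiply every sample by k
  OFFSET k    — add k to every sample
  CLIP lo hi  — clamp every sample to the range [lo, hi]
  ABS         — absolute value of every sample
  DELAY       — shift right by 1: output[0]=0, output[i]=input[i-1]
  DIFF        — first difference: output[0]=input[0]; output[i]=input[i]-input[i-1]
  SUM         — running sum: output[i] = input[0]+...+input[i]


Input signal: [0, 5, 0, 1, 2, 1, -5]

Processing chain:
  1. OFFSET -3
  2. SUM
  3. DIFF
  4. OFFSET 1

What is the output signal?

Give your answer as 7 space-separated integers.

Answer: -2 3 -2 -1 0 -1 -7

Derivation:
Input: [0, 5, 0, 1, 2, 1, -5]
Stage 1 (OFFSET -3): 0+-3=-3, 5+-3=2, 0+-3=-3, 1+-3=-2, 2+-3=-1, 1+-3=-2, -5+-3=-8 -> [-3, 2, -3, -2, -1, -2, -8]
Stage 2 (SUM): sum[0..0]=-3, sum[0..1]=-1, sum[0..2]=-4, sum[0..3]=-6, sum[0..4]=-7, sum[0..5]=-9, sum[0..6]=-17 -> [-3, -1, -4, -6, -7, -9, -17]
Stage 3 (DIFF): s[0]=-3, -1--3=2, -4--1=-3, -6--4=-2, -7--6=-1, -9--7=-2, -17--9=-8 -> [-3, 2, -3, -2, -1, -2, -8]
Stage 4 (OFFSET 1): -3+1=-2, 2+1=3, -3+1=-2, -2+1=-1, -1+1=0, -2+1=-1, -8+1=-7 -> [-2, 3, -2, -1, 0, -1, -7]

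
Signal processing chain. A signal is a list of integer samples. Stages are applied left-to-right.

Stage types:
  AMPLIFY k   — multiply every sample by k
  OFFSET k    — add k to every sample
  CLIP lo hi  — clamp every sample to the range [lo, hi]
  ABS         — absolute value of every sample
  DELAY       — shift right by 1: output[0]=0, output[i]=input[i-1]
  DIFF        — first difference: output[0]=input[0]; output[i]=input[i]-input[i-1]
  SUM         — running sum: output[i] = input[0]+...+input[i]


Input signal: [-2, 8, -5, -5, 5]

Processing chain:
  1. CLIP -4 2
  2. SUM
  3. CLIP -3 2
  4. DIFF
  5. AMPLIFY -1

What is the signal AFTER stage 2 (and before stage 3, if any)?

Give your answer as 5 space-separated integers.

Answer: -2 0 -4 -8 -6

Derivation:
Input: [-2, 8, -5, -5, 5]
Stage 1 (CLIP -4 2): clip(-2,-4,2)=-2, clip(8,-4,2)=2, clip(-5,-4,2)=-4, clip(-5,-4,2)=-4, clip(5,-4,2)=2 -> [-2, 2, -4, -4, 2]
Stage 2 (SUM): sum[0..0]=-2, sum[0..1]=0, sum[0..2]=-4, sum[0..3]=-8, sum[0..4]=-6 -> [-2, 0, -4, -8, -6]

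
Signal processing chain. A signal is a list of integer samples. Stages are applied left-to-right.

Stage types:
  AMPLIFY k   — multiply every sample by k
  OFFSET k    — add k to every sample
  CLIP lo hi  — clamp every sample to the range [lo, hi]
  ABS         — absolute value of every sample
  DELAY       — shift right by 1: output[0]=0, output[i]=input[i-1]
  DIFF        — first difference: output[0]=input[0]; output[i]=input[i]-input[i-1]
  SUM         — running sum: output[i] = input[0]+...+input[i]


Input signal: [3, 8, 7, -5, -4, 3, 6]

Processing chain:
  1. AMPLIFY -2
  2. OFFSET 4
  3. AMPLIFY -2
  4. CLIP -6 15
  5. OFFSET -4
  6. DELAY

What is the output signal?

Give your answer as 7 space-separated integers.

Input: [3, 8, 7, -5, -4, 3, 6]
Stage 1 (AMPLIFY -2): 3*-2=-6, 8*-2=-16, 7*-2=-14, -5*-2=10, -4*-2=8, 3*-2=-6, 6*-2=-12 -> [-6, -16, -14, 10, 8, -6, -12]
Stage 2 (OFFSET 4): -6+4=-2, -16+4=-12, -14+4=-10, 10+4=14, 8+4=12, -6+4=-2, -12+4=-8 -> [-2, -12, -10, 14, 12, -2, -8]
Stage 3 (AMPLIFY -2): -2*-2=4, -12*-2=24, -10*-2=20, 14*-2=-28, 12*-2=-24, -2*-2=4, -8*-2=16 -> [4, 24, 20, -28, -24, 4, 16]
Stage 4 (CLIP -6 15): clip(4,-6,15)=4, clip(24,-6,15)=15, clip(20,-6,15)=15, clip(-28,-6,15)=-6, clip(-24,-6,15)=-6, clip(4,-6,15)=4, clip(16,-6,15)=15 -> [4, 15, 15, -6, -6, 4, 15]
Stage 5 (OFFSET -4): 4+-4=0, 15+-4=11, 15+-4=11, -6+-4=-10, -6+-4=-10, 4+-4=0, 15+-4=11 -> [0, 11, 11, -10, -10, 0, 11]
Stage 6 (DELAY): [0, 0, 11, 11, -10, -10, 0] = [0, 0, 11, 11, -10, -10, 0] -> [0, 0, 11, 11, -10, -10, 0]

Answer: 0 0 11 11 -10 -10 0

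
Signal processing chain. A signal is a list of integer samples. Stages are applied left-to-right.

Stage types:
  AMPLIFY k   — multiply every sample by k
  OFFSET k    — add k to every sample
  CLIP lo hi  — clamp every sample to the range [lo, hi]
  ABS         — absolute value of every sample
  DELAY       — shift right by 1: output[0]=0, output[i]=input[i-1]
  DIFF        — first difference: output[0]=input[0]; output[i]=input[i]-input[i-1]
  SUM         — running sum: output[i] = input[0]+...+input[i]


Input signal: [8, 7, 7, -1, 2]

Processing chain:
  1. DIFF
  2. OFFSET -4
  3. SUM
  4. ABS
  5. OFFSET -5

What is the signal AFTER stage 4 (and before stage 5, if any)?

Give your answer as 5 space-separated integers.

Answer: 4 1 5 17 18

Derivation:
Input: [8, 7, 7, -1, 2]
Stage 1 (DIFF): s[0]=8, 7-8=-1, 7-7=0, -1-7=-8, 2--1=3 -> [8, -1, 0, -8, 3]
Stage 2 (OFFSET -4): 8+-4=4, -1+-4=-5, 0+-4=-4, -8+-4=-12, 3+-4=-1 -> [4, -5, -4, -12, -1]
Stage 3 (SUM): sum[0..0]=4, sum[0..1]=-1, sum[0..2]=-5, sum[0..3]=-17, sum[0..4]=-18 -> [4, -1, -5, -17, -18]
Stage 4 (ABS): |4|=4, |-1|=1, |-5|=5, |-17|=17, |-18|=18 -> [4, 1, 5, 17, 18]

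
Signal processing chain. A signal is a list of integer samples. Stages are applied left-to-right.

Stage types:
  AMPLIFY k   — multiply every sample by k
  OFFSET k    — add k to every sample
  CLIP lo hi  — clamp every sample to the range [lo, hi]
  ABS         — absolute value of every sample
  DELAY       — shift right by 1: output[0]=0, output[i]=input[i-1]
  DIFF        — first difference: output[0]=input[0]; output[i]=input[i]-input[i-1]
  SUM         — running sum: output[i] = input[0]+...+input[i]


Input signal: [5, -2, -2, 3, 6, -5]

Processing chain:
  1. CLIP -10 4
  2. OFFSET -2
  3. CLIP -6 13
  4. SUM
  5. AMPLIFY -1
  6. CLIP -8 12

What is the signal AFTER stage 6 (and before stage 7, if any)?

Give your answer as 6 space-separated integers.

Answer: -2 2 6 5 3 9

Derivation:
Input: [5, -2, -2, 3, 6, -5]
Stage 1 (CLIP -10 4): clip(5,-10,4)=4, clip(-2,-10,4)=-2, clip(-2,-10,4)=-2, clip(3,-10,4)=3, clip(6,-10,4)=4, clip(-5,-10,4)=-5 -> [4, -2, -2, 3, 4, -5]
Stage 2 (OFFSET -2): 4+-2=2, -2+-2=-4, -2+-2=-4, 3+-2=1, 4+-2=2, -5+-2=-7 -> [2, -4, -4, 1, 2, -7]
Stage 3 (CLIP -6 13): clip(2,-6,13)=2, clip(-4,-6,13)=-4, clip(-4,-6,13)=-4, clip(1,-6,13)=1, clip(2,-6,13)=2, clip(-7,-6,13)=-6 -> [2, -4, -4, 1, 2, -6]
Stage 4 (SUM): sum[0..0]=2, sum[0..1]=-2, sum[0..2]=-6, sum[0..3]=-5, sum[0..4]=-3, sum[0..5]=-9 -> [2, -2, -6, -5, -3, -9]
Stage 5 (AMPLIFY -1): 2*-1=-2, -2*-1=2, -6*-1=6, -5*-1=5, -3*-1=3, -9*-1=9 -> [-2, 2, 6, 5, 3, 9]
Stage 6 (CLIP -8 12): clip(-2,-8,12)=-2, clip(2,-8,12)=2, clip(6,-8,12)=6, clip(5,-8,12)=5, clip(3,-8,12)=3, clip(9,-8,12)=9 -> [-2, 2, 6, 5, 3, 9]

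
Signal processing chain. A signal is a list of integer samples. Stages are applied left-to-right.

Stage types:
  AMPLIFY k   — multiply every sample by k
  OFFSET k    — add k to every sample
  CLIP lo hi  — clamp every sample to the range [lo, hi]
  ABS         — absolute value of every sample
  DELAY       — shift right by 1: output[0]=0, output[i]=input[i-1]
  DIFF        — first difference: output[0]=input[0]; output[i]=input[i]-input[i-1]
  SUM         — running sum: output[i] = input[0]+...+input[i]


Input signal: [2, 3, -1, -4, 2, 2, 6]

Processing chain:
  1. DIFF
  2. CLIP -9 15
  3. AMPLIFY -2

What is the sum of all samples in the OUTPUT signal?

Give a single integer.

Input: [2, 3, -1, -4, 2, 2, 6]
Stage 1 (DIFF): s[0]=2, 3-2=1, -1-3=-4, -4--1=-3, 2--4=6, 2-2=0, 6-2=4 -> [2, 1, -4, -3, 6, 0, 4]
Stage 2 (CLIP -9 15): clip(2,-9,15)=2, clip(1,-9,15)=1, clip(-4,-9,15)=-4, clip(-3,-9,15)=-3, clip(6,-9,15)=6, clip(0,-9,15)=0, clip(4,-9,15)=4 -> [2, 1, -4, -3, 6, 0, 4]
Stage 3 (AMPLIFY -2): 2*-2=-4, 1*-2=-2, -4*-2=8, -3*-2=6, 6*-2=-12, 0*-2=0, 4*-2=-8 -> [-4, -2, 8, 6, -12, 0, -8]
Output sum: -12

Answer: -12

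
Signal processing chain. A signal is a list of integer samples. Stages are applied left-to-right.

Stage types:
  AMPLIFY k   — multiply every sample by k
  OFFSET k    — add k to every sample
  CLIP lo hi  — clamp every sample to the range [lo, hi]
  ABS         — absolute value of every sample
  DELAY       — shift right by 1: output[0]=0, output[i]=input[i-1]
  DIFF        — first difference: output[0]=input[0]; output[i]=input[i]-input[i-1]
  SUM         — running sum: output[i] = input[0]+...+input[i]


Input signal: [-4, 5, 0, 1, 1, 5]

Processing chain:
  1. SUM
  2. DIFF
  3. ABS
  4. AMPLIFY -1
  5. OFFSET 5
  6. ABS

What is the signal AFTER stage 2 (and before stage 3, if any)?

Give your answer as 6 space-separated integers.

Input: [-4, 5, 0, 1, 1, 5]
Stage 1 (SUM): sum[0..0]=-4, sum[0..1]=1, sum[0..2]=1, sum[0..3]=2, sum[0..4]=3, sum[0..5]=8 -> [-4, 1, 1, 2, 3, 8]
Stage 2 (DIFF): s[0]=-4, 1--4=5, 1-1=0, 2-1=1, 3-2=1, 8-3=5 -> [-4, 5, 0, 1, 1, 5]

Answer: -4 5 0 1 1 5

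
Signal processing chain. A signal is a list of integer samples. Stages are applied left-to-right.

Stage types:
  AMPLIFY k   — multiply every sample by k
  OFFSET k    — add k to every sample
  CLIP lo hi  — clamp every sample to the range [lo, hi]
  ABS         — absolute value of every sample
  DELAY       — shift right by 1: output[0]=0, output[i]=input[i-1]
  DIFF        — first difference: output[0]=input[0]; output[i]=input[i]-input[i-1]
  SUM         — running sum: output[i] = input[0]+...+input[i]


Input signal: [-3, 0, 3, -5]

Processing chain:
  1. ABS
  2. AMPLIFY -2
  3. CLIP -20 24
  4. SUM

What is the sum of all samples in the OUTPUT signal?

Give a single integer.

Input: [-3, 0, 3, -5]
Stage 1 (ABS): |-3|=3, |0|=0, |3|=3, |-5|=5 -> [3, 0, 3, 5]
Stage 2 (AMPLIFY -2): 3*-2=-6, 0*-2=0, 3*-2=-6, 5*-2=-10 -> [-6, 0, -6, -10]
Stage 3 (CLIP -20 24): clip(-6,-20,24)=-6, clip(0,-20,24)=0, clip(-6,-20,24)=-6, clip(-10,-20,24)=-10 -> [-6, 0, -6, -10]
Stage 4 (SUM): sum[0..0]=-6, sum[0..1]=-6, sum[0..2]=-12, sum[0..3]=-22 -> [-6, -6, -12, -22]
Output sum: -46

Answer: -46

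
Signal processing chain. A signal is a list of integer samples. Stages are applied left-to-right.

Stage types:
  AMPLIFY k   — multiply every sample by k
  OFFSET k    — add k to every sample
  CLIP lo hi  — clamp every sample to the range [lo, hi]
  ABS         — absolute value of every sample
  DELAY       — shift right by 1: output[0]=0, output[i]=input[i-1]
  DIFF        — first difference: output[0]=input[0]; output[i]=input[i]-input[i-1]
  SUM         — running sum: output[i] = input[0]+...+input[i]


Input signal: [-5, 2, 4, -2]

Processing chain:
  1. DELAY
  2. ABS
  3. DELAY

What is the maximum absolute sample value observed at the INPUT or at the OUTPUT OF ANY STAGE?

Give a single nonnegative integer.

Input: [-5, 2, 4, -2] (max |s|=5)
Stage 1 (DELAY): [0, -5, 2, 4] = [0, -5, 2, 4] -> [0, -5, 2, 4] (max |s|=5)
Stage 2 (ABS): |0|=0, |-5|=5, |2|=2, |4|=4 -> [0, 5, 2, 4] (max |s|=5)
Stage 3 (DELAY): [0, 0, 5, 2] = [0, 0, 5, 2] -> [0, 0, 5, 2] (max |s|=5)
Overall max amplitude: 5

Answer: 5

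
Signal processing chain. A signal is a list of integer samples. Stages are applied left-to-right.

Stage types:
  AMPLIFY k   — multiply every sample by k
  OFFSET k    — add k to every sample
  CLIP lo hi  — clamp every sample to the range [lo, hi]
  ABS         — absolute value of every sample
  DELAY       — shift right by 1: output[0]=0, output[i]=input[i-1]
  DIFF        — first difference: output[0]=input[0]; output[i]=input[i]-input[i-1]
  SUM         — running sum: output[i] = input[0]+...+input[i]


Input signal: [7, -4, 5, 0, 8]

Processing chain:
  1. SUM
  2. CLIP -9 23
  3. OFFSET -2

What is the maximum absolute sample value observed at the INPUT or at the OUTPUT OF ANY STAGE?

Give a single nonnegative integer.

Input: [7, -4, 5, 0, 8] (max |s|=8)
Stage 1 (SUM): sum[0..0]=7, sum[0..1]=3, sum[0..2]=8, sum[0..3]=8, sum[0..4]=16 -> [7, 3, 8, 8, 16] (max |s|=16)
Stage 2 (CLIP -9 23): clip(7,-9,23)=7, clip(3,-9,23)=3, clip(8,-9,23)=8, clip(8,-9,23)=8, clip(16,-9,23)=16 -> [7, 3, 8, 8, 16] (max |s|=16)
Stage 3 (OFFSET -2): 7+-2=5, 3+-2=1, 8+-2=6, 8+-2=6, 16+-2=14 -> [5, 1, 6, 6, 14] (max |s|=14)
Overall max amplitude: 16

Answer: 16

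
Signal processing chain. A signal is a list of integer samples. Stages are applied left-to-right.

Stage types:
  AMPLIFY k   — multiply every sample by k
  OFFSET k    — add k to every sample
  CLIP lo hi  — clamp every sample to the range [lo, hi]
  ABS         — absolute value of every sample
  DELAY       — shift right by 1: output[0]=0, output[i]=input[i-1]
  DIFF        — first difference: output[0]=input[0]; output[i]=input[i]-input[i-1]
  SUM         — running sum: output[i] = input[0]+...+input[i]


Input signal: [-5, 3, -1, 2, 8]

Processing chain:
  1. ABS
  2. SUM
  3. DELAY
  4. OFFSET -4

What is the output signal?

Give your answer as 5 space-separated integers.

Answer: -4 1 4 5 7

Derivation:
Input: [-5, 3, -1, 2, 8]
Stage 1 (ABS): |-5|=5, |3|=3, |-1|=1, |2|=2, |8|=8 -> [5, 3, 1, 2, 8]
Stage 2 (SUM): sum[0..0]=5, sum[0..1]=8, sum[0..2]=9, sum[0..3]=11, sum[0..4]=19 -> [5, 8, 9, 11, 19]
Stage 3 (DELAY): [0, 5, 8, 9, 11] = [0, 5, 8, 9, 11] -> [0, 5, 8, 9, 11]
Stage 4 (OFFSET -4): 0+-4=-4, 5+-4=1, 8+-4=4, 9+-4=5, 11+-4=7 -> [-4, 1, 4, 5, 7]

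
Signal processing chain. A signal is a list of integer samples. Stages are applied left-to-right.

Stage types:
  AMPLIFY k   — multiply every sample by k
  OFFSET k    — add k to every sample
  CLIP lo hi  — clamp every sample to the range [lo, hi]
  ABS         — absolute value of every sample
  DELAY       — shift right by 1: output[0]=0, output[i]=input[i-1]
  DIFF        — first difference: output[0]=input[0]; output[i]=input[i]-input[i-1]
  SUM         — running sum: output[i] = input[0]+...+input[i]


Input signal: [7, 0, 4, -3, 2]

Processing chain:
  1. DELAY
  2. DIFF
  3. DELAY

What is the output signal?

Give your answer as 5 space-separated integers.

Input: [7, 0, 4, -3, 2]
Stage 1 (DELAY): [0, 7, 0, 4, -3] = [0, 7, 0, 4, -3] -> [0, 7, 0, 4, -3]
Stage 2 (DIFF): s[0]=0, 7-0=7, 0-7=-7, 4-0=4, -3-4=-7 -> [0, 7, -7, 4, -7]
Stage 3 (DELAY): [0, 0, 7, -7, 4] = [0, 0, 7, -7, 4] -> [0, 0, 7, -7, 4]

Answer: 0 0 7 -7 4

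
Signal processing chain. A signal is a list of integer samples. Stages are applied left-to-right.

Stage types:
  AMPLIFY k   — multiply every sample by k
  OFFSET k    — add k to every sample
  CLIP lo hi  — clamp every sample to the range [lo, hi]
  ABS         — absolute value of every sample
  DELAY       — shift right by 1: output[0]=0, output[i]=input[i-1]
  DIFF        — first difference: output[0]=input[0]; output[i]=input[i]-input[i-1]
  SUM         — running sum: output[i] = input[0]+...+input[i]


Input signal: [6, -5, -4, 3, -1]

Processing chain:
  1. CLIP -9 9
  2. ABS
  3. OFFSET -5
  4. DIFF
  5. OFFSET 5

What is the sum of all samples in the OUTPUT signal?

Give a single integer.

Answer: 21

Derivation:
Input: [6, -5, -4, 3, -1]
Stage 1 (CLIP -9 9): clip(6,-9,9)=6, clip(-5,-9,9)=-5, clip(-4,-9,9)=-4, clip(3,-9,9)=3, clip(-1,-9,9)=-1 -> [6, -5, -4, 3, -1]
Stage 2 (ABS): |6|=6, |-5|=5, |-4|=4, |3|=3, |-1|=1 -> [6, 5, 4, 3, 1]
Stage 3 (OFFSET -5): 6+-5=1, 5+-5=0, 4+-5=-1, 3+-5=-2, 1+-5=-4 -> [1, 0, -1, -2, -4]
Stage 4 (DIFF): s[0]=1, 0-1=-1, -1-0=-1, -2--1=-1, -4--2=-2 -> [1, -1, -1, -1, -2]
Stage 5 (OFFSET 5): 1+5=6, -1+5=4, -1+5=4, -1+5=4, -2+5=3 -> [6, 4, 4, 4, 3]
Output sum: 21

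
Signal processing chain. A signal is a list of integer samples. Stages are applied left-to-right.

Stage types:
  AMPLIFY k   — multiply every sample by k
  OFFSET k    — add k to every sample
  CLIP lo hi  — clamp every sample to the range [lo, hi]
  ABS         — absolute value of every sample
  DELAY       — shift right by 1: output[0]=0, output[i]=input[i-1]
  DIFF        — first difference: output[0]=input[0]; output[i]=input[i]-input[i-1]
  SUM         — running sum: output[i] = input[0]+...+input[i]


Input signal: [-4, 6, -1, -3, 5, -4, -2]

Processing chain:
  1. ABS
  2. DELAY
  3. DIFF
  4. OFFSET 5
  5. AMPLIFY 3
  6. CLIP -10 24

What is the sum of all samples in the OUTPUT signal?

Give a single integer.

Answer: 114

Derivation:
Input: [-4, 6, -1, -3, 5, -4, -2]
Stage 1 (ABS): |-4|=4, |6|=6, |-1|=1, |-3|=3, |5|=5, |-4|=4, |-2|=2 -> [4, 6, 1, 3, 5, 4, 2]
Stage 2 (DELAY): [0, 4, 6, 1, 3, 5, 4] = [0, 4, 6, 1, 3, 5, 4] -> [0, 4, 6, 1, 3, 5, 4]
Stage 3 (DIFF): s[0]=0, 4-0=4, 6-4=2, 1-6=-5, 3-1=2, 5-3=2, 4-5=-1 -> [0, 4, 2, -5, 2, 2, -1]
Stage 4 (OFFSET 5): 0+5=5, 4+5=9, 2+5=7, -5+5=0, 2+5=7, 2+5=7, -1+5=4 -> [5, 9, 7, 0, 7, 7, 4]
Stage 5 (AMPLIFY 3): 5*3=15, 9*3=27, 7*3=21, 0*3=0, 7*3=21, 7*3=21, 4*3=12 -> [15, 27, 21, 0, 21, 21, 12]
Stage 6 (CLIP -10 24): clip(15,-10,24)=15, clip(27,-10,24)=24, clip(21,-10,24)=21, clip(0,-10,24)=0, clip(21,-10,24)=21, clip(21,-10,24)=21, clip(12,-10,24)=12 -> [15, 24, 21, 0, 21, 21, 12]
Output sum: 114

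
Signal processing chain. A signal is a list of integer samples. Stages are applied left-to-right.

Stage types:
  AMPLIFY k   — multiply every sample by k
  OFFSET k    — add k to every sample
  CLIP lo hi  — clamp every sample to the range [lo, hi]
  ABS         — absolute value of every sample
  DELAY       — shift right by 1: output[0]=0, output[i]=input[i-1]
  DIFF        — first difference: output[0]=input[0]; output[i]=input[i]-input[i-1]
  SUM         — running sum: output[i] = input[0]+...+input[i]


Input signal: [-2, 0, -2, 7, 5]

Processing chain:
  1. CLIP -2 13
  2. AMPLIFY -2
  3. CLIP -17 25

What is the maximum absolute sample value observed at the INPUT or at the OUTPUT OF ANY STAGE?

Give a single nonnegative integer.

Answer: 14

Derivation:
Input: [-2, 0, -2, 7, 5] (max |s|=7)
Stage 1 (CLIP -2 13): clip(-2,-2,13)=-2, clip(0,-2,13)=0, clip(-2,-2,13)=-2, clip(7,-2,13)=7, clip(5,-2,13)=5 -> [-2, 0, -2, 7, 5] (max |s|=7)
Stage 2 (AMPLIFY -2): -2*-2=4, 0*-2=0, -2*-2=4, 7*-2=-14, 5*-2=-10 -> [4, 0, 4, -14, -10] (max |s|=14)
Stage 3 (CLIP -17 25): clip(4,-17,25)=4, clip(0,-17,25)=0, clip(4,-17,25)=4, clip(-14,-17,25)=-14, clip(-10,-17,25)=-10 -> [4, 0, 4, -14, -10] (max |s|=14)
Overall max amplitude: 14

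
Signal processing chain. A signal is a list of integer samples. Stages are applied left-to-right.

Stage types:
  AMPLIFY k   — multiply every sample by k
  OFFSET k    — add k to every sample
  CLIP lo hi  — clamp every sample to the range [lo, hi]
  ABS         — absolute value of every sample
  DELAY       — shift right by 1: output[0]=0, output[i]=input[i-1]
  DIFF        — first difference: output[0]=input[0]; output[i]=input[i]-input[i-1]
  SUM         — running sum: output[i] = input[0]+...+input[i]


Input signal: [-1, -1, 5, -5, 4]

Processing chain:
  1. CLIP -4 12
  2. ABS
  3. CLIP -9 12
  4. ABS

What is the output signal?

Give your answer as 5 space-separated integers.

Input: [-1, -1, 5, -5, 4]
Stage 1 (CLIP -4 12): clip(-1,-4,12)=-1, clip(-1,-4,12)=-1, clip(5,-4,12)=5, clip(-5,-4,12)=-4, clip(4,-4,12)=4 -> [-1, -1, 5, -4, 4]
Stage 2 (ABS): |-1|=1, |-1|=1, |5|=5, |-4|=4, |4|=4 -> [1, 1, 5, 4, 4]
Stage 3 (CLIP -9 12): clip(1,-9,12)=1, clip(1,-9,12)=1, clip(5,-9,12)=5, clip(4,-9,12)=4, clip(4,-9,12)=4 -> [1, 1, 5, 4, 4]
Stage 4 (ABS): |1|=1, |1|=1, |5|=5, |4|=4, |4|=4 -> [1, 1, 5, 4, 4]

Answer: 1 1 5 4 4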